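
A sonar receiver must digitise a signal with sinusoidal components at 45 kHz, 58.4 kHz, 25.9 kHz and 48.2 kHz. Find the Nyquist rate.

116.8 kHz

Highest-frequency component: 58.4 kHz.
Nyquist rate = 2 × 58.4 kHz = 116.8 kHz.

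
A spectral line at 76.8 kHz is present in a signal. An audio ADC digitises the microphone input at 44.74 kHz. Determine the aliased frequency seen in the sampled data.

12.68 kHz

76.8 kHz mod fs = 32.06 kHz.
32.06 kHz > fs/2 = 22.37 kHz, folds to fs − 32.06 kHz = 12.68 kHz.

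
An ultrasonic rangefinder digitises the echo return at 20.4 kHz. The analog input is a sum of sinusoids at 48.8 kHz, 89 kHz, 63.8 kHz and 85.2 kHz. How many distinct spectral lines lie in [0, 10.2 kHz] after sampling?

4

fs/2 = 10.2 kHz.
48.8 kHz mod fs = 8 kHz.
8 kHz ≤ fs/2 = 10.2 kHz, appears at 8 kHz.
89 kHz mod fs = 7.4 kHz.
7.4 kHz ≤ fs/2 = 10.2 kHz, appears at 7.4 kHz.
63.8 kHz mod fs = 2.6 kHz.
2.6 kHz ≤ fs/2 = 10.2 kHz, appears at 2.6 kHz.
85.2 kHz mod fs = 3.6 kHz.
3.6 kHz ≤ fs/2 = 10.2 kHz, appears at 3.6 kHz.
Distinct values: {2.6 kHz, 3.6 kHz, 7.4 kHz, 8 kHz} → 4.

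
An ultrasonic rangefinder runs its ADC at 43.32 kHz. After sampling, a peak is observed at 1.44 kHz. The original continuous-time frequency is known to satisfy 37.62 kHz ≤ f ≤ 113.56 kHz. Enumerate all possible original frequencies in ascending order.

Frequencies that alias to 1.44 kHz are k·fs ± 1.44 kHz for integer k ≥ 0.
k=0: 1.44 kHz.
k=1: 41.88 kHz, 44.76 kHz.
k=2: 85.2 kHz, 88.08 kHz.
k=3: 128.52 kHz, 131.4 kHz.
Within [37.62 kHz, 113.56 kHz]: 41.88 kHz, 44.76 kHz, 85.2 kHz, 88.08 kHz.

41.88 kHz, 44.76 kHz, 85.2 kHz, 88.08 kHz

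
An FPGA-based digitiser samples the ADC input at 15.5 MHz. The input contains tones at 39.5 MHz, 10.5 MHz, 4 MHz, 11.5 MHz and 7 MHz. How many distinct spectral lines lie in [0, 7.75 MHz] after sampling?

3

fs/2 = 7.75 MHz.
39.5 MHz mod fs = 8.5 MHz.
8.5 MHz > fs/2 = 7.75 MHz, folds to fs − 8.5 MHz = 7 MHz.
10.5 MHz > fs/2 = 7.75 MHz, folds to fs − 10.5 MHz = 5 MHz.
4 MHz ≤ fs/2 = 7.75 MHz, passes unchanged.
11.5 MHz > fs/2 = 7.75 MHz, folds to fs − 11.5 MHz = 4 MHz.
7 MHz ≤ fs/2 = 7.75 MHz, passes unchanged.
Distinct values: {4 MHz, 5 MHz, 7 MHz} → 3.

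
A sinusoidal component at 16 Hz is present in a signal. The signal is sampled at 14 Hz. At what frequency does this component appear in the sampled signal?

2 Hz

16 Hz mod fs = 2 Hz.
2 Hz ≤ fs/2 = 7 Hz, appears at 2 Hz.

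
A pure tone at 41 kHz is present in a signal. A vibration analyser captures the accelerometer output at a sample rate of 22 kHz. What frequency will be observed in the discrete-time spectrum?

41 kHz mod fs = 19 kHz.
19 kHz > fs/2 = 11 kHz, folds to fs − 19 kHz = 3 kHz.

3 kHz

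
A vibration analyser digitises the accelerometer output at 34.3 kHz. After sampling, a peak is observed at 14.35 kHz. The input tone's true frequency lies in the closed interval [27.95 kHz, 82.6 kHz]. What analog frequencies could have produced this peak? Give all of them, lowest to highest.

48.65 kHz, 54.25 kHz

Frequencies that alias to 14.35 kHz are k·fs ± 14.35 kHz for integer k ≥ 0.
k=0: 14.35 kHz.
k=1: 19.95 kHz, 48.65 kHz.
k=2: 54.25 kHz, 82.95 kHz.
k=3: 88.55 kHz, 117.25 kHz.
Within [27.95 kHz, 82.6 kHz]: 48.65 kHz, 54.25 kHz.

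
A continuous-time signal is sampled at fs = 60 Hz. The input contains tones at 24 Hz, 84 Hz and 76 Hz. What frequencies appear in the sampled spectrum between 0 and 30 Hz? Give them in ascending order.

16 Hz, 24 Hz

fs/2 = 30 Hz.
24 Hz ≤ fs/2 = 30 Hz, passes unchanged.
84 Hz mod fs = 24 Hz.
24 Hz ≤ fs/2 = 30 Hz, appears at 24 Hz.
76 Hz mod fs = 16 Hz.
16 Hz ≤ fs/2 = 30 Hz, appears at 16 Hz.
Distinct values: {16 Hz, 24 Hz}.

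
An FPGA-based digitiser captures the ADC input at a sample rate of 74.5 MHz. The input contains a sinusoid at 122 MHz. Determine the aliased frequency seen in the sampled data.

27 MHz

122 MHz mod fs = 47.5 MHz.
47.5 MHz > fs/2 = 37.25 MHz, folds to fs − 47.5 MHz = 27 MHz.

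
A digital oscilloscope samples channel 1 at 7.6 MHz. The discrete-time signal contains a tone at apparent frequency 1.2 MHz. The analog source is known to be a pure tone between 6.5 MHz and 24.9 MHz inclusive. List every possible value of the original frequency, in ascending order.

8.8 MHz, 14 MHz, 16.4 MHz, 21.6 MHz, 24 MHz

Frequencies that alias to 1.2 MHz are k·fs ± 1.2 MHz for integer k ≥ 0.
k=0: 1.2 MHz.
k=1: 6.4 MHz, 8.8 MHz.
k=2: 14 MHz, 16.4 MHz.
k=3: 21.6 MHz, 24 MHz.
k=4: 29.2 MHz, 31.6 MHz.
Within [6.5 MHz, 24.9 MHz]: 8.8 MHz, 14 MHz, 16.4 MHz, 21.6 MHz, 24 MHz.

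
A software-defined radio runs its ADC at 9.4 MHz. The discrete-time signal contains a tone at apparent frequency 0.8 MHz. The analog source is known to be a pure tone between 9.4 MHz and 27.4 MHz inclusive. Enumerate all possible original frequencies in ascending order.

10.2 MHz, 18 MHz, 19.6 MHz, 27.4 MHz

Frequencies that alias to 0.8 MHz are k·fs ± 0.8 MHz for integer k ≥ 0.
k=0: 0.8 MHz.
k=1: 8.6 MHz, 10.2 MHz.
k=2: 18 MHz, 19.6 MHz.
k=3: 27.4 MHz, 29 MHz.
k=4: 36.8 MHz, 38.4 MHz.
Within [9.4 MHz, 27.4 MHz]: 10.2 MHz, 18 MHz, 19.6 MHz, 27.4 MHz.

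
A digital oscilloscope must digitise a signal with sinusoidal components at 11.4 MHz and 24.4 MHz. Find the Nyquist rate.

48.8 MHz

Highest-frequency component: 24.4 MHz.
Nyquist rate = 2 × 24.4 MHz = 48.8 MHz.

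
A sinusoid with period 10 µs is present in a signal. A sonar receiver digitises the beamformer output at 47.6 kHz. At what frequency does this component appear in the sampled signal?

4.8 kHz

T = 10 µs → f = 1/T = 100 kHz.
100 kHz mod fs = 4.8 kHz.
4.8 kHz ≤ fs/2 = 23.8 kHz, appears at 4.8 kHz.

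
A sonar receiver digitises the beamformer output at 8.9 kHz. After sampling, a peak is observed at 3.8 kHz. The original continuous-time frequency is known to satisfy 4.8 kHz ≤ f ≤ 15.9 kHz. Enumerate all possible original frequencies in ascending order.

5.1 kHz, 12.7 kHz, 14 kHz

Frequencies that alias to 3.8 kHz are k·fs ± 3.8 kHz for integer k ≥ 0.
k=0: 3.8 kHz.
k=1: 5.1 kHz, 12.7 kHz.
k=2: 14 kHz, 21.6 kHz.
k=3: 22.9 kHz, 30.5 kHz.
Within [4.8 kHz, 15.9 kHz]: 5.1 kHz, 12.7 kHz, 14 kHz.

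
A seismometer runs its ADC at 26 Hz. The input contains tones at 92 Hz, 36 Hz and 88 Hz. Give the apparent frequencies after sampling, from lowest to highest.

fs/2 = 13 Hz.
92 Hz mod fs = 14 Hz.
14 Hz > fs/2 = 13 Hz, folds to fs − 14 Hz = 12 Hz.
36 Hz mod fs = 10 Hz.
10 Hz ≤ fs/2 = 13 Hz, appears at 10 Hz.
88 Hz mod fs = 10 Hz.
10 Hz ≤ fs/2 = 13 Hz, appears at 10 Hz.
Distinct values: {10 Hz, 12 Hz}.

10 Hz, 12 Hz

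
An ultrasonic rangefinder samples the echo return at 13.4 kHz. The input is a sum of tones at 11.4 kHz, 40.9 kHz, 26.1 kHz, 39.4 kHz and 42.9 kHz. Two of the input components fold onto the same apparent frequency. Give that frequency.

0.7 kHz

fs/2 = 6.7 kHz.
11.4 kHz > fs/2 = 6.7 kHz, folds to fs − 11.4 kHz = 2 kHz.
40.9 kHz mod fs = 0.7 kHz.
0.7 kHz ≤ fs/2 = 6.7 kHz, appears at 0.7 kHz.
26.1 kHz mod fs = 12.7 kHz.
12.7 kHz > fs/2 = 6.7 kHz, folds to fs − 12.7 kHz = 0.7 kHz.
39.4 kHz mod fs = 12.6 kHz.
12.6 kHz > fs/2 = 6.7 kHz, folds to fs − 12.6 kHz = 0.8 kHz.
42.9 kHz mod fs = 2.7 kHz.
2.7 kHz ≤ fs/2 = 6.7 kHz, appears at 2.7 kHz.
26.1 kHz and 40.9 kHz both map to 0.7 kHz.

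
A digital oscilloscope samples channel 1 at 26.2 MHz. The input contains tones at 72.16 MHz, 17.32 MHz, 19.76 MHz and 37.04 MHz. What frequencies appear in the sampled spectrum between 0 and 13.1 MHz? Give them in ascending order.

fs/2 = 13.1 MHz.
72.16 MHz mod fs = 19.76 MHz.
19.76 MHz > fs/2 = 13.1 MHz, folds to fs − 19.76 MHz = 6.44 MHz.
17.32 MHz > fs/2 = 13.1 MHz, folds to fs − 17.32 MHz = 8.88 MHz.
19.76 MHz > fs/2 = 13.1 MHz, folds to fs − 19.76 MHz = 6.44 MHz.
37.04 MHz mod fs = 10.84 MHz.
10.84 MHz ≤ fs/2 = 13.1 MHz, appears at 10.84 MHz.
Distinct values: {6.44 MHz, 8.88 MHz, 10.84 MHz}.

6.44 MHz, 8.88 MHz, 10.84 MHz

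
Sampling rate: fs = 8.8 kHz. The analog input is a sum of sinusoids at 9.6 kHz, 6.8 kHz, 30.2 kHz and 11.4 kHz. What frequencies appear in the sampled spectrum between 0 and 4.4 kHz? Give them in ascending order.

0.8 kHz, 2 kHz, 2.6 kHz, 3.8 kHz

fs/2 = 4.4 kHz.
9.6 kHz mod fs = 0.8 kHz.
0.8 kHz ≤ fs/2 = 4.4 kHz, appears at 0.8 kHz.
6.8 kHz > fs/2 = 4.4 kHz, folds to fs − 6.8 kHz = 2 kHz.
30.2 kHz mod fs = 3.8 kHz.
3.8 kHz ≤ fs/2 = 4.4 kHz, appears at 3.8 kHz.
11.4 kHz mod fs = 2.6 kHz.
2.6 kHz ≤ fs/2 = 4.4 kHz, appears at 2.6 kHz.
Distinct values: {0.8 kHz, 2 kHz, 2.6 kHz, 3.8 kHz}.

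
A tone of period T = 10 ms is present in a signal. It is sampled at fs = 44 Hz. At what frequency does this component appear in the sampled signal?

12 Hz

T = 10 ms → f = 1/T = 100 Hz.
100 Hz mod fs = 12 Hz.
12 Hz ≤ fs/2 = 22 Hz, appears at 12 Hz.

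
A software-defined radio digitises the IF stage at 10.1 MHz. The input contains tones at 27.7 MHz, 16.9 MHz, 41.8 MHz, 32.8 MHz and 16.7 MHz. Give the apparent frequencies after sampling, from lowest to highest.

fs/2 = 5.05 MHz.
27.7 MHz mod fs = 7.5 MHz.
7.5 MHz > fs/2 = 5.05 MHz, folds to fs − 7.5 MHz = 2.6 MHz.
16.9 MHz mod fs = 6.8 MHz.
6.8 MHz > fs/2 = 5.05 MHz, folds to fs − 6.8 MHz = 3.3 MHz.
41.8 MHz mod fs = 1.4 MHz.
1.4 MHz ≤ fs/2 = 5.05 MHz, appears at 1.4 MHz.
32.8 MHz mod fs = 2.5 MHz.
2.5 MHz ≤ fs/2 = 5.05 MHz, appears at 2.5 MHz.
16.7 MHz mod fs = 6.6 MHz.
6.6 MHz > fs/2 = 5.05 MHz, folds to fs − 6.6 MHz = 3.5 MHz.
Distinct values: {1.4 MHz, 2.5 MHz, 2.6 MHz, 3.3 MHz, 3.5 MHz}.

1.4 MHz, 2.5 MHz, 2.6 MHz, 3.3 MHz, 3.5 MHz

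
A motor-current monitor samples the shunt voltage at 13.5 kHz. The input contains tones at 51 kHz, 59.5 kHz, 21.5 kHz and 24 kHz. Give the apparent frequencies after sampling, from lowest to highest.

fs/2 = 6.75 kHz.
51 kHz mod fs = 10.5 kHz.
10.5 kHz > fs/2 = 6.75 kHz, folds to fs − 10.5 kHz = 3 kHz.
59.5 kHz mod fs = 5.5 kHz.
5.5 kHz ≤ fs/2 = 6.75 kHz, appears at 5.5 kHz.
21.5 kHz mod fs = 8 kHz.
8 kHz > fs/2 = 6.75 kHz, folds to fs − 8 kHz = 5.5 kHz.
24 kHz mod fs = 10.5 kHz.
10.5 kHz > fs/2 = 6.75 kHz, folds to fs − 10.5 kHz = 3 kHz.
Distinct values: {3 kHz, 5.5 kHz}.

3 kHz, 5.5 kHz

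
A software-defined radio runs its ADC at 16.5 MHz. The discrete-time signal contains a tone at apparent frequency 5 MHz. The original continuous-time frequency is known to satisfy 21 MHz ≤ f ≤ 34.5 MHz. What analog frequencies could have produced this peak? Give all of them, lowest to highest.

Frequencies that alias to 5 MHz are k·fs ± 5 MHz for integer k ≥ 0.
k=0: 5 MHz.
k=1: 11.5 MHz, 21.5 MHz.
k=2: 28 MHz, 38 MHz.
k=3: 44.5 MHz, 54.5 MHz.
Within [21 MHz, 34.5 MHz]: 21.5 MHz, 28 MHz.

21.5 MHz, 28 MHz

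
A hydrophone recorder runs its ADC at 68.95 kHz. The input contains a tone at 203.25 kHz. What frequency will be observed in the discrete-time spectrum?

3.6 kHz

203.25 kHz mod fs = 65.35 kHz.
65.35 kHz > fs/2 = 34.475 kHz, folds to fs − 65.35 kHz = 3.6 kHz.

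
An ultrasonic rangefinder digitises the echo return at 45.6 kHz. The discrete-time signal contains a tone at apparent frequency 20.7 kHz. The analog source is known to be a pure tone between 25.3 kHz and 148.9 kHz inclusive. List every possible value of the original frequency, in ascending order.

Frequencies that alias to 20.7 kHz are k·fs ± 20.7 kHz for integer k ≥ 0.
k=0: 20.7 kHz.
k=1: 24.9 kHz, 66.3 kHz.
k=2: 70.5 kHz, 111.9 kHz.
k=3: 116.1 kHz, 157.5 kHz.
k=4: 161.7 kHz, 203.1 kHz.
Within [25.3 kHz, 148.9 kHz]: 66.3 kHz, 70.5 kHz, 111.9 kHz, 116.1 kHz.

66.3 kHz, 70.5 kHz, 111.9 kHz, 116.1 kHz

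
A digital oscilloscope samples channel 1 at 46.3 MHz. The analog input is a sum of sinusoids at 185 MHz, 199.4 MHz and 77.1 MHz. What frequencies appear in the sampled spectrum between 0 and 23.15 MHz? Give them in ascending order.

0.2 MHz, 14.2 MHz, 15.5 MHz

fs/2 = 23.15 MHz.
185 MHz mod fs = 46.1 MHz.
46.1 MHz > fs/2 = 23.15 MHz, folds to fs − 46.1 MHz = 0.2 MHz.
199.4 MHz mod fs = 14.2 MHz.
14.2 MHz ≤ fs/2 = 23.15 MHz, appears at 14.2 MHz.
77.1 MHz mod fs = 30.8 MHz.
30.8 MHz > fs/2 = 23.15 MHz, folds to fs − 30.8 MHz = 15.5 MHz.
Distinct values: {0.2 MHz, 14.2 MHz, 15.5 MHz}.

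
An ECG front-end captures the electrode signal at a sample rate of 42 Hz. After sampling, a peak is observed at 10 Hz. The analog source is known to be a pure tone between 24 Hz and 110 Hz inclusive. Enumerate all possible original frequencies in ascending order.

32 Hz, 52 Hz, 74 Hz, 94 Hz

Frequencies that alias to 10 Hz are k·fs ± 10 Hz for integer k ≥ 0.
k=0: 10 Hz.
k=1: 32 Hz, 52 Hz.
k=2: 74 Hz, 94 Hz.
k=3: 116 Hz, 136 Hz.
Within [24 Hz, 110 Hz]: 32 Hz, 52 Hz, 74 Hz, 94 Hz.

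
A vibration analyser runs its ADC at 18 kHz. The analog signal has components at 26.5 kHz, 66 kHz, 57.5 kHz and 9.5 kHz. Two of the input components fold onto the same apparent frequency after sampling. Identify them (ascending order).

fs/2 = 9 kHz.
26.5 kHz mod fs = 8.5 kHz.
8.5 kHz ≤ fs/2 = 9 kHz, appears at 8.5 kHz.
66 kHz mod fs = 12 kHz.
12 kHz > fs/2 = 9 kHz, folds to fs − 12 kHz = 6 kHz.
57.5 kHz mod fs = 3.5 kHz.
3.5 kHz ≤ fs/2 = 9 kHz, appears at 3.5 kHz.
9.5 kHz > fs/2 = 9 kHz, folds to fs − 9.5 kHz = 8.5 kHz.
9.5 kHz and 26.5 kHz both map to 8.5 kHz.

9.5 kHz, 26.5 kHz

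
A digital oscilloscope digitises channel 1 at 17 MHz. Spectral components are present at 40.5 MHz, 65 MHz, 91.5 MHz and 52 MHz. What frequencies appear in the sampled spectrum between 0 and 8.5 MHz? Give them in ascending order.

fs/2 = 8.5 MHz.
40.5 MHz mod fs = 6.5 MHz.
6.5 MHz ≤ fs/2 = 8.5 MHz, appears at 6.5 MHz.
65 MHz mod fs = 14 MHz.
14 MHz > fs/2 = 8.5 MHz, folds to fs − 14 MHz = 3 MHz.
91.5 MHz mod fs = 6.5 MHz.
6.5 MHz ≤ fs/2 = 8.5 MHz, appears at 6.5 MHz.
52 MHz mod fs = 1 MHz.
1 MHz ≤ fs/2 = 8.5 MHz, appears at 1 MHz.
Distinct values: {1 MHz, 3 MHz, 6.5 MHz}.

1 MHz, 3 MHz, 6.5 MHz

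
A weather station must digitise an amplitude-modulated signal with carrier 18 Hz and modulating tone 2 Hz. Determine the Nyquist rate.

40 Hz

AM sidebands sit at fc ± fm = 16 Hz and 20 Hz.
Highest-frequency component: 20 Hz.
Nyquist rate = 2 × 20 Hz = 40 Hz.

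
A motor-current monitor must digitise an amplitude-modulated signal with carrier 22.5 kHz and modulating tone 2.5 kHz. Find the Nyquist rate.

50 kHz

AM sidebands sit at fc ± fm = 20 kHz and 25 kHz.
Highest-frequency component: 25 kHz.
Nyquist rate = 2 × 25 kHz = 50 kHz.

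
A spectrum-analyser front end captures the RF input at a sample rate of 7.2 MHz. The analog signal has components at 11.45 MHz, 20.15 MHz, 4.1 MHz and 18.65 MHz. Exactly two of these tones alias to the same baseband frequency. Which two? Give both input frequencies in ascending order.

fs/2 = 3.6 MHz.
11.45 MHz mod fs = 4.25 MHz.
4.25 MHz > fs/2 = 3.6 MHz, folds to fs − 4.25 MHz = 2.95 MHz.
20.15 MHz mod fs = 5.75 MHz.
5.75 MHz > fs/2 = 3.6 MHz, folds to fs − 5.75 MHz = 1.45 MHz.
4.1 MHz > fs/2 = 3.6 MHz, folds to fs − 4.1 MHz = 3.1 MHz.
18.65 MHz mod fs = 4.25 MHz.
4.25 MHz > fs/2 = 3.6 MHz, folds to fs − 4.25 MHz = 2.95 MHz.
11.45 MHz and 18.65 MHz both map to 2.95 MHz.

11.45 MHz, 18.65 MHz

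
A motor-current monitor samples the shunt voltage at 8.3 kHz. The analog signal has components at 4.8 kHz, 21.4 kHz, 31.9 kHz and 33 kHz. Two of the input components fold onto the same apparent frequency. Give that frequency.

fs/2 = 4.15 kHz.
4.8 kHz > fs/2 = 4.15 kHz, folds to fs − 4.8 kHz = 3.5 kHz.
21.4 kHz mod fs = 4.8 kHz.
4.8 kHz > fs/2 = 4.15 kHz, folds to fs − 4.8 kHz = 3.5 kHz.
31.9 kHz mod fs = 7 kHz.
7 kHz > fs/2 = 4.15 kHz, folds to fs − 7 kHz = 1.3 kHz.
33 kHz mod fs = 8.1 kHz.
8.1 kHz > fs/2 = 4.15 kHz, folds to fs − 8.1 kHz = 0.2 kHz.
4.8 kHz and 21.4 kHz both map to 3.5 kHz.

3.5 kHz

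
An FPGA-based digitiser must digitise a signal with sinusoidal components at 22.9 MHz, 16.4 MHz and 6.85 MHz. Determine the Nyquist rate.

45.8 MHz

Highest-frequency component: 22.9 MHz.
Nyquist rate = 2 × 22.9 MHz = 45.8 MHz.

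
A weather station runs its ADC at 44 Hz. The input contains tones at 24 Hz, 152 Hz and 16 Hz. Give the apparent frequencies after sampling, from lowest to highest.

16 Hz, 20 Hz

fs/2 = 22 Hz.
24 Hz > fs/2 = 22 Hz, folds to fs − 24 Hz = 20 Hz.
152 Hz mod fs = 20 Hz.
20 Hz ≤ fs/2 = 22 Hz, appears at 20 Hz.
16 Hz ≤ fs/2 = 22 Hz, passes unchanged.
Distinct values: {16 Hz, 20 Hz}.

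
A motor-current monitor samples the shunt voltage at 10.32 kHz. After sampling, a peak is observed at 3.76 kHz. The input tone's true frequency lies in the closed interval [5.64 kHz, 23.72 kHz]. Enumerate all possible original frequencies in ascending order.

6.56 kHz, 14.08 kHz, 16.88 kHz

Frequencies that alias to 3.76 kHz are k·fs ± 3.76 kHz for integer k ≥ 0.
k=0: 3.76 kHz.
k=1: 6.56 kHz, 14.08 kHz.
k=2: 16.88 kHz, 24.4 kHz.
k=3: 27.2 kHz, 34.72 kHz.
Within [5.64 kHz, 23.72 kHz]: 6.56 kHz, 14.08 kHz, 16.88 kHz.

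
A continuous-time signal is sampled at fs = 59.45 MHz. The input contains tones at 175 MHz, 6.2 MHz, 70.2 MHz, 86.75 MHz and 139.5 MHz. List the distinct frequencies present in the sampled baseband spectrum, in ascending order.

fs/2 = 29.725 MHz.
175 MHz mod fs = 56.1 MHz.
56.1 MHz > fs/2 = 29.725 MHz, folds to fs − 56.1 MHz = 3.35 MHz.
6.2 MHz ≤ fs/2 = 29.725 MHz, passes unchanged.
70.2 MHz mod fs = 10.75 MHz.
10.75 MHz ≤ fs/2 = 29.725 MHz, appears at 10.75 MHz.
86.75 MHz mod fs = 27.3 MHz.
27.3 MHz ≤ fs/2 = 29.725 MHz, appears at 27.3 MHz.
139.5 MHz mod fs = 20.6 MHz.
20.6 MHz ≤ fs/2 = 29.725 MHz, appears at 20.6 MHz.
Distinct values: {3.35 MHz, 6.2 MHz, 10.75 MHz, 20.6 MHz, 27.3 MHz}.

3.35 MHz, 6.2 MHz, 10.75 MHz, 20.6 MHz, 27.3 MHz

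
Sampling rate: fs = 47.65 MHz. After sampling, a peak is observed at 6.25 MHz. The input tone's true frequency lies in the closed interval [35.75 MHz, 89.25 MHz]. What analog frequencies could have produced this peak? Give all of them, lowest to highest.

41.4 MHz, 53.9 MHz, 89.05 MHz

Frequencies that alias to 6.25 MHz are k·fs ± 6.25 MHz for integer k ≥ 0.
k=0: 6.25 MHz.
k=1: 41.4 MHz, 53.9 MHz.
k=2: 89.05 MHz, 101.55 MHz.
k=3: 136.7 MHz, 149.2 MHz.
Within [35.75 MHz, 89.25 MHz]: 41.4 MHz, 53.9 MHz, 89.05 MHz.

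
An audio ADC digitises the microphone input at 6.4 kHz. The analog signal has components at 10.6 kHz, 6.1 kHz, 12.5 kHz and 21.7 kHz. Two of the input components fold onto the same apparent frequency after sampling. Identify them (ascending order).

6.1 kHz, 12.5 kHz

fs/2 = 3.2 kHz.
10.6 kHz mod fs = 4.2 kHz.
4.2 kHz > fs/2 = 3.2 kHz, folds to fs − 4.2 kHz = 2.2 kHz.
6.1 kHz > fs/2 = 3.2 kHz, folds to fs − 6.1 kHz = 0.3 kHz.
12.5 kHz mod fs = 6.1 kHz.
6.1 kHz > fs/2 = 3.2 kHz, folds to fs − 6.1 kHz = 0.3 kHz.
21.7 kHz mod fs = 2.5 kHz.
2.5 kHz ≤ fs/2 = 3.2 kHz, appears at 2.5 kHz.
6.1 kHz and 12.5 kHz both map to 0.3 kHz.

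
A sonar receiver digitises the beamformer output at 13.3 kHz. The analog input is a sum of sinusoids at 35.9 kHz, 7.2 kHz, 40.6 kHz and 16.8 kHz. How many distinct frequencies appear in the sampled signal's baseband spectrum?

4

fs/2 = 6.65 kHz.
35.9 kHz mod fs = 9.3 kHz.
9.3 kHz > fs/2 = 6.65 kHz, folds to fs − 9.3 kHz = 4 kHz.
7.2 kHz > fs/2 = 6.65 kHz, folds to fs − 7.2 kHz = 6.1 kHz.
40.6 kHz mod fs = 0.7 kHz.
0.7 kHz ≤ fs/2 = 6.65 kHz, appears at 0.7 kHz.
16.8 kHz mod fs = 3.5 kHz.
3.5 kHz ≤ fs/2 = 6.65 kHz, appears at 3.5 kHz.
Distinct values: {0.7 kHz, 3.5 kHz, 4 kHz, 6.1 kHz} → 4.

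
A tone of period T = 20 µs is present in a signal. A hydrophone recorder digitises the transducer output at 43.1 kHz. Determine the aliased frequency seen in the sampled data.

6.9 kHz

T = 20 µs → f = 1/T = 50 kHz.
50 kHz mod fs = 6.9 kHz.
6.9 kHz ≤ fs/2 = 21.55 kHz, appears at 6.9 kHz.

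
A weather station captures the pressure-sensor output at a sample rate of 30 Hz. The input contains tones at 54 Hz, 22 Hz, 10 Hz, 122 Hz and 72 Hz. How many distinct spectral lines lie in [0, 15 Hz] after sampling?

fs/2 = 15 Hz.
54 Hz mod fs = 24 Hz.
24 Hz > fs/2 = 15 Hz, folds to fs − 24 Hz = 6 Hz.
22 Hz > fs/2 = 15 Hz, folds to fs − 22 Hz = 8 Hz.
10 Hz ≤ fs/2 = 15 Hz, passes unchanged.
122 Hz mod fs = 2 Hz.
2 Hz ≤ fs/2 = 15 Hz, appears at 2 Hz.
72 Hz mod fs = 12 Hz.
12 Hz ≤ fs/2 = 15 Hz, appears at 12 Hz.
Distinct values: {2 Hz, 6 Hz, 8 Hz, 10 Hz, 12 Hz} → 5.

5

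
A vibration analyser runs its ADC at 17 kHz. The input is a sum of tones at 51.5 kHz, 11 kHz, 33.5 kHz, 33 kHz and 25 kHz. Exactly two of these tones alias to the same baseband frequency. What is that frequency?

fs/2 = 8.5 kHz.
51.5 kHz mod fs = 0.5 kHz.
0.5 kHz ≤ fs/2 = 8.5 kHz, appears at 0.5 kHz.
11 kHz > fs/2 = 8.5 kHz, folds to fs − 11 kHz = 6 kHz.
33.5 kHz mod fs = 16.5 kHz.
16.5 kHz > fs/2 = 8.5 kHz, folds to fs − 16.5 kHz = 0.5 kHz.
33 kHz mod fs = 16 kHz.
16 kHz > fs/2 = 8.5 kHz, folds to fs − 16 kHz = 1 kHz.
25 kHz mod fs = 8 kHz.
8 kHz ≤ fs/2 = 8.5 kHz, appears at 8 kHz.
33.5 kHz and 51.5 kHz both map to 0.5 kHz.

0.5 kHz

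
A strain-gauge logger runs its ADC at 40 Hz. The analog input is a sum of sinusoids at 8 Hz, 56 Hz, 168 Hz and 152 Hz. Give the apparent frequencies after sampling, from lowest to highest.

fs/2 = 20 Hz.
8 Hz ≤ fs/2 = 20 Hz, passes unchanged.
56 Hz mod fs = 16 Hz.
16 Hz ≤ fs/2 = 20 Hz, appears at 16 Hz.
168 Hz mod fs = 8 Hz.
8 Hz ≤ fs/2 = 20 Hz, appears at 8 Hz.
152 Hz mod fs = 32 Hz.
32 Hz > fs/2 = 20 Hz, folds to fs − 32 Hz = 8 Hz.
Distinct values: {8 Hz, 16 Hz}.

8 Hz, 16 Hz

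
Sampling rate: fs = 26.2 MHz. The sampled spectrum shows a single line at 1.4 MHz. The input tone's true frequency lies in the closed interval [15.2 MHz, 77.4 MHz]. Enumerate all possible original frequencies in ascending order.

Frequencies that alias to 1.4 MHz are k·fs ± 1.4 MHz for integer k ≥ 0.
k=0: 1.4 MHz.
k=1: 24.8 MHz, 27.6 MHz.
k=2: 51 MHz, 53.8 MHz.
k=3: 77.2 MHz, 80 MHz.
k=4: 103.4 MHz, 106.2 MHz.
Within [15.2 MHz, 77.4 MHz]: 24.8 MHz, 27.6 MHz, 51 MHz, 53.8 MHz, 77.2 MHz.

24.8 MHz, 27.6 MHz, 51 MHz, 53.8 MHz, 77.2 MHz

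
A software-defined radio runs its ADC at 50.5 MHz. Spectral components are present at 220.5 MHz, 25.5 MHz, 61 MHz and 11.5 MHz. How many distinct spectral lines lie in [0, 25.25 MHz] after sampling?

fs/2 = 25.25 MHz.
220.5 MHz mod fs = 18.5 MHz.
18.5 MHz ≤ fs/2 = 25.25 MHz, appears at 18.5 MHz.
25.5 MHz > fs/2 = 25.25 MHz, folds to fs − 25.5 MHz = 25 MHz.
61 MHz mod fs = 10.5 MHz.
10.5 MHz ≤ fs/2 = 25.25 MHz, appears at 10.5 MHz.
11.5 MHz ≤ fs/2 = 25.25 MHz, passes unchanged.
Distinct values: {10.5 MHz, 11.5 MHz, 18.5 MHz, 25 MHz} → 4.

4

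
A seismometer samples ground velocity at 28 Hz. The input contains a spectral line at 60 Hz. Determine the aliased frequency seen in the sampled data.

60 Hz mod fs = 4 Hz.
4 Hz ≤ fs/2 = 14 Hz, appears at 4 Hz.

4 Hz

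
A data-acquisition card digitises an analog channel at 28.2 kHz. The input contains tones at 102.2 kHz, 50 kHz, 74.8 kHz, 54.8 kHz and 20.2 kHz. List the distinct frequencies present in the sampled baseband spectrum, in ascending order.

1.6 kHz, 6.4 kHz, 8 kHz, 9.8 kHz, 10.6 kHz

fs/2 = 14.1 kHz.
102.2 kHz mod fs = 17.6 kHz.
17.6 kHz > fs/2 = 14.1 kHz, folds to fs − 17.6 kHz = 10.6 kHz.
50 kHz mod fs = 21.8 kHz.
21.8 kHz > fs/2 = 14.1 kHz, folds to fs − 21.8 kHz = 6.4 kHz.
74.8 kHz mod fs = 18.4 kHz.
18.4 kHz > fs/2 = 14.1 kHz, folds to fs − 18.4 kHz = 9.8 kHz.
54.8 kHz mod fs = 26.6 kHz.
26.6 kHz > fs/2 = 14.1 kHz, folds to fs − 26.6 kHz = 1.6 kHz.
20.2 kHz > fs/2 = 14.1 kHz, folds to fs − 20.2 kHz = 8 kHz.
Distinct values: {1.6 kHz, 6.4 kHz, 8 kHz, 9.8 kHz, 10.6 kHz}.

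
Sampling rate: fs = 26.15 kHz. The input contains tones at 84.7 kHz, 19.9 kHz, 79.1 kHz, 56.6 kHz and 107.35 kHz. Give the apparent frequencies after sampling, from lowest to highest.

0.65 kHz, 2.75 kHz, 4.3 kHz, 6.25 kHz

fs/2 = 13.075 kHz.
84.7 kHz mod fs = 6.25 kHz.
6.25 kHz ≤ fs/2 = 13.075 kHz, appears at 6.25 kHz.
19.9 kHz > fs/2 = 13.075 kHz, folds to fs − 19.9 kHz = 6.25 kHz.
79.1 kHz mod fs = 0.65 kHz.
0.65 kHz ≤ fs/2 = 13.075 kHz, appears at 0.65 kHz.
56.6 kHz mod fs = 4.3 kHz.
4.3 kHz ≤ fs/2 = 13.075 kHz, appears at 4.3 kHz.
107.35 kHz mod fs = 2.75 kHz.
2.75 kHz ≤ fs/2 = 13.075 kHz, appears at 2.75 kHz.
Distinct values: {0.65 kHz, 2.75 kHz, 4.3 kHz, 6.25 kHz}.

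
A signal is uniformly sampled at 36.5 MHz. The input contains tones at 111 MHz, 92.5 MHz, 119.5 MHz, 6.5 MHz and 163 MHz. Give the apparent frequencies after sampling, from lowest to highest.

fs/2 = 18.25 MHz.
111 MHz mod fs = 1.5 MHz.
1.5 MHz ≤ fs/2 = 18.25 MHz, appears at 1.5 MHz.
92.5 MHz mod fs = 19.5 MHz.
19.5 MHz > fs/2 = 18.25 MHz, folds to fs − 19.5 MHz = 17 MHz.
119.5 MHz mod fs = 10 MHz.
10 MHz ≤ fs/2 = 18.25 MHz, appears at 10 MHz.
6.5 MHz ≤ fs/2 = 18.25 MHz, passes unchanged.
163 MHz mod fs = 17 MHz.
17 MHz ≤ fs/2 = 18.25 MHz, appears at 17 MHz.
Distinct values: {1.5 MHz, 6.5 MHz, 10 MHz, 17 MHz}.

1.5 MHz, 6.5 MHz, 10 MHz, 17 MHz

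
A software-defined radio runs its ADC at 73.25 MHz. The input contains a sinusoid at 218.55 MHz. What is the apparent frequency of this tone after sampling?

1.2 MHz

218.55 MHz mod fs = 72.05 MHz.
72.05 MHz > fs/2 = 36.625 MHz, folds to fs − 72.05 MHz = 1.2 MHz.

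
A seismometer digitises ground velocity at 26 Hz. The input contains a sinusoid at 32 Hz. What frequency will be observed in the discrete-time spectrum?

6 Hz

32 Hz mod fs = 6 Hz.
6 Hz ≤ fs/2 = 13 Hz, appears at 6 Hz.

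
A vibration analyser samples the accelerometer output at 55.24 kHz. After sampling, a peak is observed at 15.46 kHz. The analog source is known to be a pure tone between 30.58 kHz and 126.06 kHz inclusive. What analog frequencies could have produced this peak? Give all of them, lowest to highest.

39.78 kHz, 70.7 kHz, 95.02 kHz, 125.94 kHz

Frequencies that alias to 15.46 kHz are k·fs ± 15.46 kHz for integer k ≥ 0.
k=0: 15.46 kHz.
k=1: 39.78 kHz, 70.7 kHz.
k=2: 95.02 kHz, 125.94 kHz.
k=3: 150.26 kHz, 181.18 kHz.
Within [30.58 kHz, 126.06 kHz]: 39.78 kHz, 70.7 kHz, 95.02 kHz, 125.94 kHz.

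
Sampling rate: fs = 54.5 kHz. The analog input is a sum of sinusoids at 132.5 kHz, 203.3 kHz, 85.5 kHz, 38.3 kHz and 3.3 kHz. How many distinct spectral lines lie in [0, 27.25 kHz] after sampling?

fs/2 = 27.25 kHz.
132.5 kHz mod fs = 23.5 kHz.
23.5 kHz ≤ fs/2 = 27.25 kHz, appears at 23.5 kHz.
203.3 kHz mod fs = 39.8 kHz.
39.8 kHz > fs/2 = 27.25 kHz, folds to fs − 39.8 kHz = 14.7 kHz.
85.5 kHz mod fs = 31 kHz.
31 kHz > fs/2 = 27.25 kHz, folds to fs − 31 kHz = 23.5 kHz.
38.3 kHz > fs/2 = 27.25 kHz, folds to fs − 38.3 kHz = 16.2 kHz.
3.3 kHz ≤ fs/2 = 27.25 kHz, passes unchanged.
Distinct values: {3.3 kHz, 14.7 kHz, 16.2 kHz, 23.5 kHz} → 4.

4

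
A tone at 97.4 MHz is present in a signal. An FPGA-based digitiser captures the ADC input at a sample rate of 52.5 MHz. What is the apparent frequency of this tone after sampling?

97.4 MHz mod fs = 44.9 MHz.
44.9 MHz > fs/2 = 26.25 MHz, folds to fs − 44.9 MHz = 7.6 MHz.

7.6 MHz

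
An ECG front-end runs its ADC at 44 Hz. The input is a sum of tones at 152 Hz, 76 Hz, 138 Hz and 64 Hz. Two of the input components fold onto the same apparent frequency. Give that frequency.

fs/2 = 22 Hz.
152 Hz mod fs = 20 Hz.
20 Hz ≤ fs/2 = 22 Hz, appears at 20 Hz.
76 Hz mod fs = 32 Hz.
32 Hz > fs/2 = 22 Hz, folds to fs − 32 Hz = 12 Hz.
138 Hz mod fs = 6 Hz.
6 Hz ≤ fs/2 = 22 Hz, appears at 6 Hz.
64 Hz mod fs = 20 Hz.
20 Hz ≤ fs/2 = 22 Hz, appears at 20 Hz.
64 Hz and 152 Hz both map to 20 Hz.

20 Hz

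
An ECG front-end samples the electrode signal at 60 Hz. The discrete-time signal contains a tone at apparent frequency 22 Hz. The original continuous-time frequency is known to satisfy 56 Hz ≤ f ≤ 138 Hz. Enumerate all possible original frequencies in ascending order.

82 Hz, 98 Hz

Frequencies that alias to 22 Hz are k·fs ± 22 Hz for integer k ≥ 0.
k=0: 22 Hz.
k=1: 38 Hz, 82 Hz.
k=2: 98 Hz, 142 Hz.
k=3: 158 Hz, 202 Hz.
Within [56 Hz, 138 Hz]: 82 Hz, 98 Hz.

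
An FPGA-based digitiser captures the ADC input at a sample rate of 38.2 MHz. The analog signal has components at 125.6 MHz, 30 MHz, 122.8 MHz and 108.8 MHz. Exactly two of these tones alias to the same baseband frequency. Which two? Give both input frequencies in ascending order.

fs/2 = 19.1 MHz.
125.6 MHz mod fs = 11 MHz.
11 MHz ≤ fs/2 = 19.1 MHz, appears at 11 MHz.
30 MHz > fs/2 = 19.1 MHz, folds to fs − 30 MHz = 8.2 MHz.
122.8 MHz mod fs = 8.2 MHz.
8.2 MHz ≤ fs/2 = 19.1 MHz, appears at 8.2 MHz.
108.8 MHz mod fs = 32.4 MHz.
32.4 MHz > fs/2 = 19.1 MHz, folds to fs − 32.4 MHz = 5.8 MHz.
30 MHz and 122.8 MHz both map to 8.2 MHz.

30 MHz, 122.8 MHz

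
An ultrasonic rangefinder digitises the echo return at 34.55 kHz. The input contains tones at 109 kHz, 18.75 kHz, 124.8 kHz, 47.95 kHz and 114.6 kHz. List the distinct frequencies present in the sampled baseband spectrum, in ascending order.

fs/2 = 17.275 kHz.
109 kHz mod fs = 5.35 kHz.
5.35 kHz ≤ fs/2 = 17.275 kHz, appears at 5.35 kHz.
18.75 kHz > fs/2 = 17.275 kHz, folds to fs − 18.75 kHz = 15.8 kHz.
124.8 kHz mod fs = 21.15 kHz.
21.15 kHz > fs/2 = 17.275 kHz, folds to fs − 21.15 kHz = 13.4 kHz.
47.95 kHz mod fs = 13.4 kHz.
13.4 kHz ≤ fs/2 = 17.275 kHz, appears at 13.4 kHz.
114.6 kHz mod fs = 10.95 kHz.
10.95 kHz ≤ fs/2 = 17.275 kHz, appears at 10.95 kHz.
Distinct values: {5.35 kHz, 10.95 kHz, 13.4 kHz, 15.8 kHz}.

5.35 kHz, 10.95 kHz, 13.4 kHz, 15.8 kHz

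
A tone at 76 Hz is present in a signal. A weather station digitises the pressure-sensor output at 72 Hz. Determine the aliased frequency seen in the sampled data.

76 Hz mod fs = 4 Hz.
4 Hz ≤ fs/2 = 36 Hz, appears at 4 Hz.

4 Hz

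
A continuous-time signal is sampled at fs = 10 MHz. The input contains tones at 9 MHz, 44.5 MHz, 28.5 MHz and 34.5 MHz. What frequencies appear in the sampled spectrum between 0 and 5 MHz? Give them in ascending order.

fs/2 = 5 MHz.
9 MHz > fs/2 = 5 MHz, folds to fs − 9 MHz = 1 MHz.
44.5 MHz mod fs = 4.5 MHz.
4.5 MHz ≤ fs/2 = 5 MHz, appears at 4.5 MHz.
28.5 MHz mod fs = 8.5 MHz.
8.5 MHz > fs/2 = 5 MHz, folds to fs − 8.5 MHz = 1.5 MHz.
34.5 MHz mod fs = 4.5 MHz.
4.5 MHz ≤ fs/2 = 5 MHz, appears at 4.5 MHz.
Distinct values: {1 MHz, 1.5 MHz, 4.5 MHz}.

1 MHz, 1.5 MHz, 4.5 MHz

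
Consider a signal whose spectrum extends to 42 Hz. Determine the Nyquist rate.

84 Hz

Nyquist rate = 2 × 42 Hz = 84 Hz.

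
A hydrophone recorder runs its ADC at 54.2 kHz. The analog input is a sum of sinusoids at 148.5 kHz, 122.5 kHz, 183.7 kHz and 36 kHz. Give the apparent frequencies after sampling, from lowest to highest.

fs/2 = 27.1 kHz.
148.5 kHz mod fs = 40.1 kHz.
40.1 kHz > fs/2 = 27.1 kHz, folds to fs − 40.1 kHz = 14.1 kHz.
122.5 kHz mod fs = 14.1 kHz.
14.1 kHz ≤ fs/2 = 27.1 kHz, appears at 14.1 kHz.
183.7 kHz mod fs = 21.1 kHz.
21.1 kHz ≤ fs/2 = 27.1 kHz, appears at 21.1 kHz.
36 kHz > fs/2 = 27.1 kHz, folds to fs − 36 kHz = 18.2 kHz.
Distinct values: {14.1 kHz, 18.2 kHz, 21.1 kHz}.

14.1 kHz, 18.2 kHz, 21.1 kHz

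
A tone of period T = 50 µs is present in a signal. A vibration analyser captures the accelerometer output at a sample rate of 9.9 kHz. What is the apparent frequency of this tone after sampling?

T = 50 µs → f = 1/T = 20 kHz.
20 kHz mod fs = 0.2 kHz.
0.2 kHz ≤ fs/2 = 4.95 kHz, appears at 0.2 kHz.

0.2 kHz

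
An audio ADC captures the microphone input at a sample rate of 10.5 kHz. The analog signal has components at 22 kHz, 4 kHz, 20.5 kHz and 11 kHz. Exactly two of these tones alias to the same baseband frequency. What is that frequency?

0.5 kHz

fs/2 = 5.25 kHz.
22 kHz mod fs = 1 kHz.
1 kHz ≤ fs/2 = 5.25 kHz, appears at 1 kHz.
4 kHz ≤ fs/2 = 5.25 kHz, passes unchanged.
20.5 kHz mod fs = 10 kHz.
10 kHz > fs/2 = 5.25 kHz, folds to fs − 10 kHz = 0.5 kHz.
11 kHz mod fs = 0.5 kHz.
0.5 kHz ≤ fs/2 = 5.25 kHz, appears at 0.5 kHz.
11 kHz and 20.5 kHz both map to 0.5 kHz.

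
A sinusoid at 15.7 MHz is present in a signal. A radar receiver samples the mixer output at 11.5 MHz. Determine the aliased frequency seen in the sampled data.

15.7 MHz mod fs = 4.2 MHz.
4.2 MHz ≤ fs/2 = 5.75 MHz, appears at 4.2 MHz.

4.2 MHz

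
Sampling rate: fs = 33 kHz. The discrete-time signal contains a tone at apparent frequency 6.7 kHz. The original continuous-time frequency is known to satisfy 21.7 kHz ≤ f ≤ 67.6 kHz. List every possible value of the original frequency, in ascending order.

Frequencies that alias to 6.7 kHz are k·fs ± 6.7 kHz for integer k ≥ 0.
k=0: 6.7 kHz.
k=1: 26.3 kHz, 39.7 kHz.
k=2: 59.3 kHz, 72.7 kHz.
k=3: 92.3 kHz, 105.7 kHz.
Within [21.7 kHz, 67.6 kHz]: 26.3 kHz, 39.7 kHz, 59.3 kHz.

26.3 kHz, 39.7 kHz, 59.3 kHz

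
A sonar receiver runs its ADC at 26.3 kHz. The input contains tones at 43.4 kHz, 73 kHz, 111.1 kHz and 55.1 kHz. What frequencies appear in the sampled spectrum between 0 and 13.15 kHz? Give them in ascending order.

fs/2 = 13.15 kHz.
43.4 kHz mod fs = 17.1 kHz.
17.1 kHz > fs/2 = 13.15 kHz, folds to fs − 17.1 kHz = 9.2 kHz.
73 kHz mod fs = 20.4 kHz.
20.4 kHz > fs/2 = 13.15 kHz, folds to fs − 20.4 kHz = 5.9 kHz.
111.1 kHz mod fs = 5.9 kHz.
5.9 kHz ≤ fs/2 = 13.15 kHz, appears at 5.9 kHz.
55.1 kHz mod fs = 2.5 kHz.
2.5 kHz ≤ fs/2 = 13.15 kHz, appears at 2.5 kHz.
Distinct values: {2.5 kHz, 5.9 kHz, 9.2 kHz}.

2.5 kHz, 5.9 kHz, 9.2 kHz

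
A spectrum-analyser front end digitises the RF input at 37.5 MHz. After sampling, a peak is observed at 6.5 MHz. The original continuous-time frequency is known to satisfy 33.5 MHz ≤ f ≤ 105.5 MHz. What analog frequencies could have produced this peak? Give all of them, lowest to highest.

44 MHz, 68.5 MHz, 81.5 MHz

Frequencies that alias to 6.5 MHz are k·fs ± 6.5 MHz for integer k ≥ 0.
k=0: 6.5 MHz.
k=1: 31 MHz, 44 MHz.
k=2: 68.5 MHz, 81.5 MHz.
k=3: 106 MHz, 119 MHz.
Within [33.5 MHz, 105.5 MHz]: 44 MHz, 68.5 MHz, 81.5 MHz.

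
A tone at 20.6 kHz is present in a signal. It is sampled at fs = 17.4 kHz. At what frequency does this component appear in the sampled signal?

3.2 kHz

20.6 kHz mod fs = 3.2 kHz.
3.2 kHz ≤ fs/2 = 8.7 kHz, appears at 3.2 kHz.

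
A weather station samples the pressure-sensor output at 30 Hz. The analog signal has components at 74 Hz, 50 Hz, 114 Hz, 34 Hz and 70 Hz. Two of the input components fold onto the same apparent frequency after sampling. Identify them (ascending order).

fs/2 = 15 Hz.
74 Hz mod fs = 14 Hz.
14 Hz ≤ fs/2 = 15 Hz, appears at 14 Hz.
50 Hz mod fs = 20 Hz.
20 Hz > fs/2 = 15 Hz, folds to fs − 20 Hz = 10 Hz.
114 Hz mod fs = 24 Hz.
24 Hz > fs/2 = 15 Hz, folds to fs − 24 Hz = 6 Hz.
34 Hz mod fs = 4 Hz.
4 Hz ≤ fs/2 = 15 Hz, appears at 4 Hz.
70 Hz mod fs = 10 Hz.
10 Hz ≤ fs/2 = 15 Hz, appears at 10 Hz.
50 Hz and 70 Hz both map to 10 Hz.

50 Hz, 70 Hz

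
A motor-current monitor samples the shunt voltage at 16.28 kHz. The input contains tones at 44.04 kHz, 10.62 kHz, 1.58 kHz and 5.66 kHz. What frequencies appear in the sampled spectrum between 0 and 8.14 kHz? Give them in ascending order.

1.58 kHz, 4.8 kHz, 5.66 kHz

fs/2 = 8.14 kHz.
44.04 kHz mod fs = 11.48 kHz.
11.48 kHz > fs/2 = 8.14 kHz, folds to fs − 11.48 kHz = 4.8 kHz.
10.62 kHz > fs/2 = 8.14 kHz, folds to fs − 10.62 kHz = 5.66 kHz.
1.58 kHz ≤ fs/2 = 8.14 kHz, passes unchanged.
5.66 kHz ≤ fs/2 = 8.14 kHz, passes unchanged.
Distinct values: {1.58 kHz, 4.8 kHz, 5.66 kHz}.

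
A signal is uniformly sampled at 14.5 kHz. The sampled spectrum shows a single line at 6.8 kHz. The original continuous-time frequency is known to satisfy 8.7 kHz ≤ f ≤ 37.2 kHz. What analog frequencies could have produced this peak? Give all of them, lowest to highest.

21.3 kHz, 22.2 kHz, 35.8 kHz, 36.7 kHz

Frequencies that alias to 6.8 kHz are k·fs ± 6.8 kHz for integer k ≥ 0.
k=0: 6.8 kHz.
k=1: 7.7 kHz, 21.3 kHz.
k=2: 22.2 kHz, 35.8 kHz.
k=3: 36.7 kHz, 50.3 kHz.
k=4: 51.2 kHz, 64.8 kHz.
Within [8.7 kHz, 37.2 kHz]: 21.3 kHz, 22.2 kHz, 35.8 kHz, 36.7 kHz.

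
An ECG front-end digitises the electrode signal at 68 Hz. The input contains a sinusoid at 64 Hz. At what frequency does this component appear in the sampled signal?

64 Hz > fs/2 = 34 Hz, folds to fs − 64 Hz = 4 Hz.

4 Hz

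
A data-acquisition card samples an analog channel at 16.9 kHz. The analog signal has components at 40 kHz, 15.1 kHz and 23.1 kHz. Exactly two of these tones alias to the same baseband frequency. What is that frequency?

6.2 kHz

fs/2 = 8.45 kHz.
40 kHz mod fs = 6.2 kHz.
6.2 kHz ≤ fs/2 = 8.45 kHz, appears at 6.2 kHz.
15.1 kHz > fs/2 = 8.45 kHz, folds to fs − 15.1 kHz = 1.8 kHz.
23.1 kHz mod fs = 6.2 kHz.
6.2 kHz ≤ fs/2 = 8.45 kHz, appears at 6.2 kHz.
23.1 kHz and 40 kHz both map to 6.2 kHz.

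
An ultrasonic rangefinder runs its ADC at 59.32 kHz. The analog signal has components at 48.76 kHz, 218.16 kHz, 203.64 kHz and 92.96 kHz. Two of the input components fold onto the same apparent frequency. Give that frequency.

fs/2 = 29.66 kHz.
48.76 kHz > fs/2 = 29.66 kHz, folds to fs − 48.76 kHz = 10.56 kHz.
218.16 kHz mod fs = 40.2 kHz.
40.2 kHz > fs/2 = 29.66 kHz, folds to fs − 40.2 kHz = 19.12 kHz.
203.64 kHz mod fs = 25.68 kHz.
25.68 kHz ≤ fs/2 = 29.66 kHz, appears at 25.68 kHz.
92.96 kHz mod fs = 33.64 kHz.
33.64 kHz > fs/2 = 29.66 kHz, folds to fs − 33.64 kHz = 25.68 kHz.
92.96 kHz and 203.64 kHz both map to 25.68 kHz.

25.68 kHz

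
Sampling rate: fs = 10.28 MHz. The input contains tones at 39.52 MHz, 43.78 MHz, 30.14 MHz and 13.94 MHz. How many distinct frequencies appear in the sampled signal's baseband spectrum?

fs/2 = 5.14 MHz.
39.52 MHz mod fs = 8.68 MHz.
8.68 MHz > fs/2 = 5.14 MHz, folds to fs − 8.68 MHz = 1.6 MHz.
43.78 MHz mod fs = 2.66 MHz.
2.66 MHz ≤ fs/2 = 5.14 MHz, appears at 2.66 MHz.
30.14 MHz mod fs = 9.58 MHz.
9.58 MHz > fs/2 = 5.14 MHz, folds to fs − 9.58 MHz = 0.7 MHz.
13.94 MHz mod fs = 3.66 MHz.
3.66 MHz ≤ fs/2 = 5.14 MHz, appears at 3.66 MHz.
Distinct values: {0.7 MHz, 1.6 MHz, 2.66 MHz, 3.66 MHz} → 4.

4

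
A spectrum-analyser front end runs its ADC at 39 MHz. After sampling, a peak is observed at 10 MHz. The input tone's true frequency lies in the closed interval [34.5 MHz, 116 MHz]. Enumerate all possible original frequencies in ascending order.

49 MHz, 68 MHz, 88 MHz, 107 MHz

Frequencies that alias to 10 MHz are k·fs ± 10 MHz for integer k ≥ 0.
k=0: 10 MHz.
k=1: 29 MHz, 49 MHz.
k=2: 68 MHz, 88 MHz.
k=3: 107 MHz, 127 MHz.
k=4: 146 MHz, 166 MHz.
Within [34.5 MHz, 116 MHz]: 49 MHz, 68 MHz, 88 MHz, 107 MHz.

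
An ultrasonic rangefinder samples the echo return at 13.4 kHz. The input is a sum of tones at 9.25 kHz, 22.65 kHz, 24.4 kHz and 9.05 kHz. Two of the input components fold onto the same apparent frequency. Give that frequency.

4.15 kHz

fs/2 = 6.7 kHz.
9.25 kHz > fs/2 = 6.7 kHz, folds to fs − 9.25 kHz = 4.15 kHz.
22.65 kHz mod fs = 9.25 kHz.
9.25 kHz > fs/2 = 6.7 kHz, folds to fs − 9.25 kHz = 4.15 kHz.
24.4 kHz mod fs = 11 kHz.
11 kHz > fs/2 = 6.7 kHz, folds to fs − 11 kHz = 2.4 kHz.
9.05 kHz > fs/2 = 6.7 kHz, folds to fs − 9.05 kHz = 4.35 kHz.
9.25 kHz and 22.65 kHz both map to 4.15 kHz.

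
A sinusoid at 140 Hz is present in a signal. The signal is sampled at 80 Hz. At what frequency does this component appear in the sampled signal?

140 Hz mod fs = 60 Hz.
60 Hz > fs/2 = 40 Hz, folds to fs − 60 Hz = 20 Hz.

20 Hz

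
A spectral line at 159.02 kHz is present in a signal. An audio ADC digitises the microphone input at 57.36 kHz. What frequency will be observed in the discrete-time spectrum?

159.02 kHz mod fs = 44.3 kHz.
44.3 kHz > fs/2 = 28.68 kHz, folds to fs − 44.3 kHz = 13.06 kHz.

13.06 kHz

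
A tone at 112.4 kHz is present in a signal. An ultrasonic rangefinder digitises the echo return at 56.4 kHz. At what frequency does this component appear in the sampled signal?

112.4 kHz mod fs = 56 kHz.
56 kHz > fs/2 = 28.2 kHz, folds to fs − 56 kHz = 0.4 kHz.

0.4 kHz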